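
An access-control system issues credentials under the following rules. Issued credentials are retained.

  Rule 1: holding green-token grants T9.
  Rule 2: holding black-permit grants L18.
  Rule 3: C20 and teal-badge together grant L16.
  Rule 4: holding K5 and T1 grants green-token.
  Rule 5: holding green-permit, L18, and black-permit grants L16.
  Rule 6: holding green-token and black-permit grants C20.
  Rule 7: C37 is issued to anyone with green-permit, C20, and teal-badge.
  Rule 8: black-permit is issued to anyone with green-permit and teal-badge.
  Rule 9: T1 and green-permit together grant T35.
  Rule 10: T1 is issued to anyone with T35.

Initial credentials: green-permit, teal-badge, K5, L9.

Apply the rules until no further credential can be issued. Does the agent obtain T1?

T1 would need T35 (Rule 10), but T35 is never granted.

No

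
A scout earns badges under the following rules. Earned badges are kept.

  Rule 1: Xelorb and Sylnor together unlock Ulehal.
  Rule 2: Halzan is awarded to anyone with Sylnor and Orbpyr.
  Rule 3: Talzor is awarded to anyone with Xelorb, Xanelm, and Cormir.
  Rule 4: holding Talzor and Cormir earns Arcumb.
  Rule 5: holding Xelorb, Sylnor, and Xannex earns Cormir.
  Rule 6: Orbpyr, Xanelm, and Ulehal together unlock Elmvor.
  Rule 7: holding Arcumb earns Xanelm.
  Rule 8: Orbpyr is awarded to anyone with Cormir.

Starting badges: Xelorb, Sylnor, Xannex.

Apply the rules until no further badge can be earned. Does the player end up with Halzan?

With Xelorb, Sylnor, and Xannex, Cormir is earned (Rule 5).
With Cormir, Orbpyr is earned (Rule 8).
With Sylnor and Orbpyr, Halzan is earned (Rule 2).

Yes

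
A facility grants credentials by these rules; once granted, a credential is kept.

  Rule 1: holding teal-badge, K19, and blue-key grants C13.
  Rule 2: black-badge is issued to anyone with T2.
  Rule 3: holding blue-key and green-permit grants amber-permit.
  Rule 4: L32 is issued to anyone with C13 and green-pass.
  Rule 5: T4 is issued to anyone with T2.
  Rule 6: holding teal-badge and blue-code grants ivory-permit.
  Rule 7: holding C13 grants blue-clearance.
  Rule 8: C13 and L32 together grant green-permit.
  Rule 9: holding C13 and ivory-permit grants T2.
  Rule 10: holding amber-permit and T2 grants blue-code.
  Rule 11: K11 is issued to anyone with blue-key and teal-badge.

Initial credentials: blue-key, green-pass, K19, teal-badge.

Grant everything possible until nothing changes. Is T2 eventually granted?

T2 would need C13 and ivory-permit (Rule 9), but ivory-permit is never granted.

No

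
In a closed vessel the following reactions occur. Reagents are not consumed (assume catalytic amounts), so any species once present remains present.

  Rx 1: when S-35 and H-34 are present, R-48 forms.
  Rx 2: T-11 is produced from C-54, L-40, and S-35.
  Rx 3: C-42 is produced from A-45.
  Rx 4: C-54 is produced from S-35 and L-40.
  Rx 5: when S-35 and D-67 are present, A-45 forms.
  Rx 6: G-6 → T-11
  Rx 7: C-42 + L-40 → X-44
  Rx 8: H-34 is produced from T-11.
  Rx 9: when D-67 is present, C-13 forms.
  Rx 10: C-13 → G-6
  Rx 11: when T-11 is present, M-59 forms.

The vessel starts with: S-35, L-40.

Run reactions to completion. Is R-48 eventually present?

S-35 and L-40 present → C-54 forms (Rx 4).
C-54, L-40, and S-35 present → T-11 forms (Rx 2).
T-11 present → H-34 forms (Rx 8).
S-35 and H-34 present → R-48 forms (Rx 1).

Yes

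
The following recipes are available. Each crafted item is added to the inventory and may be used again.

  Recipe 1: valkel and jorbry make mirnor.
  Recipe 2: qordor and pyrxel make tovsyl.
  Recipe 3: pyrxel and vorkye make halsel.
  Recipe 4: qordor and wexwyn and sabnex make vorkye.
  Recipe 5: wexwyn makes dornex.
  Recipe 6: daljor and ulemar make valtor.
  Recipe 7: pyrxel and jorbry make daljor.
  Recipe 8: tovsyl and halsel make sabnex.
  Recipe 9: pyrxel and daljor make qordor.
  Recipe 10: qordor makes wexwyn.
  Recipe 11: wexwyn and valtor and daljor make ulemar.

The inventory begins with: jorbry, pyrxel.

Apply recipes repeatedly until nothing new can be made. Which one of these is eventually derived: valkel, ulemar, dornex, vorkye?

pyrxel and jorbry → daljor (Recipe 7).
Using Recipe 9, pyrxel and daljor make qordor.
Using Recipe 10, qordor makes wexwyn.
wexwyn → dornex (Recipe 5).
vorkye would need qordor, wexwyn, and sabnex (Recipe 4), but sabnex is never obtained. ulemar would need wexwyn, valtor, and daljor (Recipe 11), but valtor is never obtained. No rule produces valkel, and it is not given.

dornex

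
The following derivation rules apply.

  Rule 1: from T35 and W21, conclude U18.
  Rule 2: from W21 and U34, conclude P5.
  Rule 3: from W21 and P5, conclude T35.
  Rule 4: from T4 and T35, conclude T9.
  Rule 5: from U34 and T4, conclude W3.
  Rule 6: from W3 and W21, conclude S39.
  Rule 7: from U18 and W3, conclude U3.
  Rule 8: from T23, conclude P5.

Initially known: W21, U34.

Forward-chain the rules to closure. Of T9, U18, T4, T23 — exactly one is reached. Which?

U18

W21 and U34 hold, so P5 follows (Rule 2).
From W21 and P5, Rule 3 gives T35.
From T35 and W21, Rule 1 gives U18.
No rule produces T4, and it is not given. No rule produces T23, and it is not given. T9 would need T4 and T35 (Rule 4), but T4 is never established.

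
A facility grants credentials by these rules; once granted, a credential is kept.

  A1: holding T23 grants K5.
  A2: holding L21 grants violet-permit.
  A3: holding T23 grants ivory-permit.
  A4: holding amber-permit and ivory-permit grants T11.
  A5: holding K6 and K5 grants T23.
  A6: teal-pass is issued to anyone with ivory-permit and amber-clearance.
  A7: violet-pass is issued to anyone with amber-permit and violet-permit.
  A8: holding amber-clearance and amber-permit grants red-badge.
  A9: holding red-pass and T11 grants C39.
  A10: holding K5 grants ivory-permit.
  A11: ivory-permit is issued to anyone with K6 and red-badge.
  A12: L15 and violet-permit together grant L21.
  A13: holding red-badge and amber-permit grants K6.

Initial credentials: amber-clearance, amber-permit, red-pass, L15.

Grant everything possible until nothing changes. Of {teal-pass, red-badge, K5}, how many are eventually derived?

2

Holding amber-clearance and amber-permit grants red-badge (A8).
Holding red-badge and amber-permit grants K6 (A13).
Holding K6 and red-badge grants ivory-permit (A11).
Holding ivory-permit and amber-clearance grants teal-pass (A6).
teal-pass: reached.
red-badge: reached.
K5 would need T23 (A1), but T23 is never granted.
Reached: teal-pass and red-badge — 2 of the 3.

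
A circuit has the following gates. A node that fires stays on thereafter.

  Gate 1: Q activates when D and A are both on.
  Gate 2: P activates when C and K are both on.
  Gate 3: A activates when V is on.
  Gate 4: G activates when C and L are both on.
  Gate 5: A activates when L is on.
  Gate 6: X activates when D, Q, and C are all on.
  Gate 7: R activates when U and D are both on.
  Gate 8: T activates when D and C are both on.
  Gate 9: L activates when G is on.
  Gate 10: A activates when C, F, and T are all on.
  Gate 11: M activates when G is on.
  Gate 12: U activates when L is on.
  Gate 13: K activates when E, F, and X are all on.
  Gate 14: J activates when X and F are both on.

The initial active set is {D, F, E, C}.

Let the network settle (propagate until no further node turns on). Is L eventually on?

L would need G (Gate 9), but G never turns on.

No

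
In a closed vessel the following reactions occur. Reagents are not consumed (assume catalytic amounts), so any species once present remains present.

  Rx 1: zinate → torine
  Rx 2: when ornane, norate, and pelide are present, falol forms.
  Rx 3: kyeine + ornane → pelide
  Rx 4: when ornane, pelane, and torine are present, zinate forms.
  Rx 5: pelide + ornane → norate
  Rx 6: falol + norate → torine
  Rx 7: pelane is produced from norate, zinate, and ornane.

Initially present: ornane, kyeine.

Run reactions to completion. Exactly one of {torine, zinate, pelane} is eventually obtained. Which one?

torine

kyeine and ornane present → pelide forms (Rx 3).
pelide and ornane present → norate forms (Rx 5).
ornane, norate, and pelide present → falol forms (Rx 2).
falol and norate present → torine forms (Rx 6).
zinate would need ornane, pelane, and torine (Rx 4), but pelane never forms. pelane would need norate, zinate, and ornane (Rx 7), but zinate never forms.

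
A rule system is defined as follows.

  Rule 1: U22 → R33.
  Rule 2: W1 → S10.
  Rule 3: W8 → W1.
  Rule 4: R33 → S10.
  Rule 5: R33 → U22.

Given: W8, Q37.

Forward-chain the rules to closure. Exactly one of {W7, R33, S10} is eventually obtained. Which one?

From W8, Rule 3 gives W1.
W1 holds, so S10 follows (Rule 2).
R33 would need U22 (Rule 1), but U22 is never established. No rule produces W7, and it is not given.

S10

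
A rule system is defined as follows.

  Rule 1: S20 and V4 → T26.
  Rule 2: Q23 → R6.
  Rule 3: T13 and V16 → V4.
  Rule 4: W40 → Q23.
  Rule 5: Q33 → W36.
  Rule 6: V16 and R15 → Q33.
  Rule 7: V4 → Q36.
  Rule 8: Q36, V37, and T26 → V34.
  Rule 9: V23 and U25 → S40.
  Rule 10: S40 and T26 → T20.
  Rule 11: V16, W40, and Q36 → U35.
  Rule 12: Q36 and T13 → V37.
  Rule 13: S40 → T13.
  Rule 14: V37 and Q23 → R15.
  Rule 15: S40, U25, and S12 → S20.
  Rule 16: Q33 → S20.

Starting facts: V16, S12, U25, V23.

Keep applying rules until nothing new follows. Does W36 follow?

No

W36 would need Q33 (Rule 5), but Q33 is never established.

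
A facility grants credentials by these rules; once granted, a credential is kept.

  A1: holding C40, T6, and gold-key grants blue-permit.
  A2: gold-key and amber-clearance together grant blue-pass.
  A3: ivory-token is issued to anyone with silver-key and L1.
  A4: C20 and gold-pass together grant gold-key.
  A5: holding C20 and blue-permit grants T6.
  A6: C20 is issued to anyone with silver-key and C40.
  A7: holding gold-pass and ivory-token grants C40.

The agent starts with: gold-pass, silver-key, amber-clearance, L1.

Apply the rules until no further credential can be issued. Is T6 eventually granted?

No

T6 would need C20 and blue-permit (A5), but blue-permit is never granted.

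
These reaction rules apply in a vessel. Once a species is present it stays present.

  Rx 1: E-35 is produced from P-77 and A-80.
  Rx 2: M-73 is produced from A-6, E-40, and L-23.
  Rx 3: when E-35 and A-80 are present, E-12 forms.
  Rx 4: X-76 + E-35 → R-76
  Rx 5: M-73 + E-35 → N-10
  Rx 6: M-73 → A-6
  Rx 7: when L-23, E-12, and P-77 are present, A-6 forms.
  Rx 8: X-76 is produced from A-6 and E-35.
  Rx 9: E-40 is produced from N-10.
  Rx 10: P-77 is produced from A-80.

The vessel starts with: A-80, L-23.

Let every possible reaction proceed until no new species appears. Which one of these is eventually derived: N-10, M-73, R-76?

A-80 present → P-77 forms (Rx 10).
P-77 and A-80 present → E-35 forms (Rx 1).
E-35 and A-80 present → E-12 forms (Rx 3).
L-23, E-12, and P-77 present → A-6 forms (Rx 7).
A-6 and E-35 present → X-76 forms (Rx 8).
X-76 and E-35 present → R-76 forms (Rx 4).
N-10 would need M-73 and E-35 (Rx 5), but M-73 never forms. M-73 would need A-6, E-40, and L-23 (Rx 2), but E-40 never forms.

R-76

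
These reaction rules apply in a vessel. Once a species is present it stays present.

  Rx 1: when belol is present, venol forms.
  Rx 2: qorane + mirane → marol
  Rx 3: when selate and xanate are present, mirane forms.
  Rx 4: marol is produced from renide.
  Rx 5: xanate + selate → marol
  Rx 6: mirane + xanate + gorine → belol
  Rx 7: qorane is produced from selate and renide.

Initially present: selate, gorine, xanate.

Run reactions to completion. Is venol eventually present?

selate and xanate present → mirane forms (Rx 3).
mirane, xanate, and gorine present → belol forms (Rx 6).
belol present → venol forms (Rx 1).

Yes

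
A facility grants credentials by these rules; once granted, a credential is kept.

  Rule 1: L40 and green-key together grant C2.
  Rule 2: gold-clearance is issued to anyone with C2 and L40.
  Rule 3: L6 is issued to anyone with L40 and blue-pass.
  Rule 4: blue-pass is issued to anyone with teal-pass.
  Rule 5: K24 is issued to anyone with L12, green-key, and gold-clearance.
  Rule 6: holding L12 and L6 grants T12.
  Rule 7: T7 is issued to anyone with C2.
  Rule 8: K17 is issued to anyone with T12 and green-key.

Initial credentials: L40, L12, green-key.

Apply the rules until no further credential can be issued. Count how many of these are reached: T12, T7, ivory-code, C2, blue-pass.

2

Holding L40 and green-key grants C2 (Rule 1).
Holding C2 grants T7 (Rule 7).
T12 would need L12 and L6 (Rule 6), but L6 is never granted.
T7: reached.
No rule produces ivory-code, and it is not given.
C2: reached.
blue-pass would need teal-pass (Rule 4), but teal-pass is never granted.
Reached: T7 and C2 — 2 of the 5.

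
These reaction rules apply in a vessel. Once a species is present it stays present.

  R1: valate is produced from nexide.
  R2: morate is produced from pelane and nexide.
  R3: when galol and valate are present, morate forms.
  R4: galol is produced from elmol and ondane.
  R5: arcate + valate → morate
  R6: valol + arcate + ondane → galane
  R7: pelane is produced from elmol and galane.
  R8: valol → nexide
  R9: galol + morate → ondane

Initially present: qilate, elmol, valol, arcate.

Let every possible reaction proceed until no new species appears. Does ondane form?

No

ondane would need galol and morate (R9), but galol never forms.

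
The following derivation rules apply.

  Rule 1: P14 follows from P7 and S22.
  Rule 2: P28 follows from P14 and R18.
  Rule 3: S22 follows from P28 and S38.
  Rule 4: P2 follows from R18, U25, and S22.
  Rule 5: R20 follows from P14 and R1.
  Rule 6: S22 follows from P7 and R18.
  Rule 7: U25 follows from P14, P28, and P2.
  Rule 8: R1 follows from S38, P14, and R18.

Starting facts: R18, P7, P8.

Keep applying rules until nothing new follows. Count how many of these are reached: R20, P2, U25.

R20 would need P14 and R1 (Rule 5), but R1 is never established.
P2 would need R18, U25, and S22 (Rule 4), but U25 is never established.
U25 would need P14, P28, and P2 (Rule 7), but P2 is never established.
None of the 3 are reached.

0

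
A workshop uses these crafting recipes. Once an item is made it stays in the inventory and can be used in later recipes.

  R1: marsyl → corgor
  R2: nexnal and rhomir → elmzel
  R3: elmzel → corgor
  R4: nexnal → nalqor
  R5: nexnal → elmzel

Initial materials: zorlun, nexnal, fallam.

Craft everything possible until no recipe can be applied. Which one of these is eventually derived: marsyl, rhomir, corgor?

corgor

Using R5, nexnal makes elmzel.
Using R3, elmzel makes corgor.
No rule produces rhomir, and it is not given. No rule produces marsyl, and it is not given.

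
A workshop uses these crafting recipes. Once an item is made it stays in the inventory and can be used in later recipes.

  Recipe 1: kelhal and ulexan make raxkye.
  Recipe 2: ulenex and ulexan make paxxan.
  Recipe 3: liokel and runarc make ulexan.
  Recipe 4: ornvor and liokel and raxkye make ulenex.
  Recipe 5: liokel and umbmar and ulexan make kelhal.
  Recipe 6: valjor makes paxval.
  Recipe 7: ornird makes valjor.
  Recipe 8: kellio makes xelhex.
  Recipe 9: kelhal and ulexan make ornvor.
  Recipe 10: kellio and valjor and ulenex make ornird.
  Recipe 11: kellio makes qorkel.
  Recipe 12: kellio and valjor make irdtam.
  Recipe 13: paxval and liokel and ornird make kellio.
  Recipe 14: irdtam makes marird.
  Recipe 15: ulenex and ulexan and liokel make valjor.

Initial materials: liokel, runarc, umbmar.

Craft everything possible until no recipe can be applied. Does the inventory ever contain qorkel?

qorkel would need kellio (Recipe 11), but kellio is never obtained.

No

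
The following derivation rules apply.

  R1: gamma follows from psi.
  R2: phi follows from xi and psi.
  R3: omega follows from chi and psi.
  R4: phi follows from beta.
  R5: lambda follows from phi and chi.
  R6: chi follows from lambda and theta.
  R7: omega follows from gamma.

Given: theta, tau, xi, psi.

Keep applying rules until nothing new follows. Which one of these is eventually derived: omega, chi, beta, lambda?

omega

psi holds, so gamma follows (R1).
gamma holds, so omega follows (R7).
No rule produces beta, and it is not given. chi would need lambda and theta (R6), but lambda is never established. lambda would need phi and chi (R5), but chi is never established.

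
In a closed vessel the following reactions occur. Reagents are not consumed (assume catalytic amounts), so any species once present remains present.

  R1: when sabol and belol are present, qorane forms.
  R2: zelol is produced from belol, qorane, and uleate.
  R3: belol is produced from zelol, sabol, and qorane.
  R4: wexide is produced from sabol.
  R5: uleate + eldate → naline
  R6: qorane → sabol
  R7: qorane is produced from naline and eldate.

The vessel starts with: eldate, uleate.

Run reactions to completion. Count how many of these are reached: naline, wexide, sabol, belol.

uleate and eldate present → naline forms (R5).
naline and eldate present → qorane forms (R7).
qorane present → sabol forms (R6).
sabol present → wexide forms (R4).
naline: reached.
wexide: reached.
sabol: reached.
belol would need zelol, sabol, and qorane (R3), but zelol never forms.
Reached: naline, wexide, and sabol — 3 of the 4.

3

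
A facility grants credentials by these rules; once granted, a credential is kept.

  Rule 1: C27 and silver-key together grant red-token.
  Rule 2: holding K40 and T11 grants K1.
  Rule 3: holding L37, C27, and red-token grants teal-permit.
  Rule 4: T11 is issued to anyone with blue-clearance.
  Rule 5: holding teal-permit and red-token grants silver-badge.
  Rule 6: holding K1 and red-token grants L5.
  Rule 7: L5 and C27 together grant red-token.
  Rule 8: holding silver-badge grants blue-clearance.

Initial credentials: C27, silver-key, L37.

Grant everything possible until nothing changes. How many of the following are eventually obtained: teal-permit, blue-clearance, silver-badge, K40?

Holding C27 and silver-key grants red-token (Rule 1).
Holding L37, C27, and red-token grants teal-permit (Rule 3).
Holding teal-permit and red-token grants silver-badge (Rule 5).
Holding silver-badge grants blue-clearance (Rule 8).
teal-permit: reached.
blue-clearance: reached.
silver-badge: reached.
No rule produces K40, and it is not given.
Reached: teal-permit, blue-clearance, and silver-badge — 3 of the 4.

3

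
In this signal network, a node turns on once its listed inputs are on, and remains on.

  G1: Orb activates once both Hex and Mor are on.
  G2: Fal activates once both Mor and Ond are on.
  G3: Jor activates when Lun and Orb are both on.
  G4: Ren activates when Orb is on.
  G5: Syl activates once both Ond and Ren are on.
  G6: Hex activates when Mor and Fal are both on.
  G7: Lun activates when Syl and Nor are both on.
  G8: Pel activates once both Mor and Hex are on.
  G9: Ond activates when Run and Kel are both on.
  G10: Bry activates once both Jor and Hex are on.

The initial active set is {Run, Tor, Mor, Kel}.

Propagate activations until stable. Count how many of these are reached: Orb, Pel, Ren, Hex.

4

G9: Run and Kel on → Ond on.
G2: Mor and Ond on → Fal on.
Mor and Fal are on, so Hex activates (G6).
G1: Hex and Mor on → Orb on.
Mor and Hex are on, so Pel activates (G8).
G4: Orb on → Ren on.
Orb: reached.
Pel: reached.
Ren: reached.
Hex: reached.
All 4 are reached.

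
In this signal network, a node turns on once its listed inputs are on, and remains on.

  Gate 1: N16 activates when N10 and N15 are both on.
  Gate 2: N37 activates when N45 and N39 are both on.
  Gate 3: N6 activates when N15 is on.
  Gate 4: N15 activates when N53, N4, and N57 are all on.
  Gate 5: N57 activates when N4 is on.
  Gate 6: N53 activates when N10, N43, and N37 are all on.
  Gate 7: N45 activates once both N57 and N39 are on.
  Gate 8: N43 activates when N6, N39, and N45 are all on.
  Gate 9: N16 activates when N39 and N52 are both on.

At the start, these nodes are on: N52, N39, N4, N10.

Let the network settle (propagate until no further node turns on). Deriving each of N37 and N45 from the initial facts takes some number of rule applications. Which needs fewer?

N45

N45: Gate 5: N4 on → N57 on. N57 and N39 are on, so N45 activates (Gate 7). [2 rule applications]
N37: Gate 5: N4 on → N57 on. Gate 7: N57 and N39 on → N45 on. Gate 2: N45 and N39 on → N37 on. [3 rule applications]
N45 needs fewer.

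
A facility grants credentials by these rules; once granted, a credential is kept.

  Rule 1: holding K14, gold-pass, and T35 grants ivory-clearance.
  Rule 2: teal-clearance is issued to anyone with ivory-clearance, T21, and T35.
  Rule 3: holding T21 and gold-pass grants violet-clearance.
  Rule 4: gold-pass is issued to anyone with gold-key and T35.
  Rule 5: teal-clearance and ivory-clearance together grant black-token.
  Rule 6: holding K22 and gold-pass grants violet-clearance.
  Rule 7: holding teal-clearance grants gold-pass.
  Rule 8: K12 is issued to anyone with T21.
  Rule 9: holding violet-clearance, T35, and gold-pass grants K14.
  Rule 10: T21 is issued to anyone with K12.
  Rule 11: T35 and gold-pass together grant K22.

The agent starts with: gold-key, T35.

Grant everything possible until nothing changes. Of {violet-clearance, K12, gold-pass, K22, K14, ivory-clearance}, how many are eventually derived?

Holding gold-key and T35 grants gold-pass (Rule 4).
Holding T35 and gold-pass grants K22 (Rule 11).
Holding K22 and gold-pass grants violet-clearance (Rule 6).
Holding violet-clearance, T35, and gold-pass grants K14 (Rule 9).
Holding K14, gold-pass, and T35 grants ivory-clearance (Rule 1).
violet-clearance: reached.
K12 would need T21 (Rule 8), but T21 is never granted.
gold-pass: reached.
K22: reached.
K14: reached.
ivory-clearance: reached.
Reached: violet-clearance, gold-pass, K22, K14, and ivory-clearance — 5 of the 6.

5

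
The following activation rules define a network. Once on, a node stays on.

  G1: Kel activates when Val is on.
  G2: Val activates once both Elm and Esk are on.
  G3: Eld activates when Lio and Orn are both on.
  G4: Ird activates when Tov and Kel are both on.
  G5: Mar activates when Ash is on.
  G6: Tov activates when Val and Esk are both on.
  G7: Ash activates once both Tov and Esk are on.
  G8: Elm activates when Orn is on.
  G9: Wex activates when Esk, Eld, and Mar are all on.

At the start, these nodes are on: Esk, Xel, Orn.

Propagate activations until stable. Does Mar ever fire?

Yes

G8: Orn on → Elm on.
G2: Elm and Esk on → Val on.
G6: Val and Esk on → Tov on.
Tov and Esk are on, so Ash activates (G7).
G5: Ash on → Mar on.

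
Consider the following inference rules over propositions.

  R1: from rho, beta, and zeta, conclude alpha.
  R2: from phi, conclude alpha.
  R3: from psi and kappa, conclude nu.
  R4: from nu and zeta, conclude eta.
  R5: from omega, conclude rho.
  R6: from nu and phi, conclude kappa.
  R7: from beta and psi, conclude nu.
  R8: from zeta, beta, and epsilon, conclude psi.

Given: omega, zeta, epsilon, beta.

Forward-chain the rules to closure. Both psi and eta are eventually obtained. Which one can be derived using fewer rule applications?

psi: zeta, beta, and epsilon hold, so psi follows (R8). [1 rule application]
eta: zeta, beta, and epsilon hold, so psi follows (R8). beta and psi hold, so nu follows (R7). nu and zeta hold, so eta follows (R4). [3 rule applications]
psi needs fewer.

psi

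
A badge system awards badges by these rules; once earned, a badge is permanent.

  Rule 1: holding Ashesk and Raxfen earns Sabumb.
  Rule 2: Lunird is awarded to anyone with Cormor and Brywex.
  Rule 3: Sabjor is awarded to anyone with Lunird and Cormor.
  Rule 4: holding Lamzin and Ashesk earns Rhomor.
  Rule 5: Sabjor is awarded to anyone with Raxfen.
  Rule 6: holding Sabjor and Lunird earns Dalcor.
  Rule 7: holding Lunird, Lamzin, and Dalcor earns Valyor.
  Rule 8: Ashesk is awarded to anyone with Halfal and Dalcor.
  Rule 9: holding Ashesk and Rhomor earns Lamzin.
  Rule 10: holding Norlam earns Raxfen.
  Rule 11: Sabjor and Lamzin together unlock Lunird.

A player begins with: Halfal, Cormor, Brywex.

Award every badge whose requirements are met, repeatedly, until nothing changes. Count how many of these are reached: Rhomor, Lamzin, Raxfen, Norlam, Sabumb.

0

Rhomor would need Lamzin and Ashesk (Rule 4), but Lamzin is never earned.
Lamzin would need Ashesk and Rhomor (Rule 9), but Rhomor is never earned.
Raxfen would need Norlam (Rule 10), but Norlam is never earned.
No rule produces Norlam, and it is not given.
Sabumb would need Ashesk and Raxfen (Rule 1), but Raxfen is never earned.
None of the 5 are reached.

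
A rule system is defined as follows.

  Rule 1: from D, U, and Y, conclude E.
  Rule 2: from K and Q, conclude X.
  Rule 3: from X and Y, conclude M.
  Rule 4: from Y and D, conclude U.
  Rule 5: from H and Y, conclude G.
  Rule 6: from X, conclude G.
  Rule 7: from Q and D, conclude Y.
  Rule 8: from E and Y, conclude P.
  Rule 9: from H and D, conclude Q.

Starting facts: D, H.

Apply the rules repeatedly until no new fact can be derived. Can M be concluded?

No

M would need X and Y (Rule 3), but X is never established.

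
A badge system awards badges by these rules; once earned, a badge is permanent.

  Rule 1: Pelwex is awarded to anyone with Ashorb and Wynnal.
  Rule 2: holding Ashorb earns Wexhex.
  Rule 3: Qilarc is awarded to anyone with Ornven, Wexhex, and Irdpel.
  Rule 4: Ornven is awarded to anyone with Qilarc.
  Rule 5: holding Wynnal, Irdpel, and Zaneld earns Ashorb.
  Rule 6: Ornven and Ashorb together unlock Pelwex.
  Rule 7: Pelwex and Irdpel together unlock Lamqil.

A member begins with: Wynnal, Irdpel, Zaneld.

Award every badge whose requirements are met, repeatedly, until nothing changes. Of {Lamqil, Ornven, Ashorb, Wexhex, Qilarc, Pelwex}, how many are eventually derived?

4

With Wynnal, Irdpel, and Zaneld, Ashorb is earned (Rule 5).
With Ashorb, Wexhex is earned (Rule 2).
With Ashorb and Wynnal, Pelwex is earned (Rule 1).
With Pelwex and Irdpel, Lamqil is earned (Rule 7).
Lamqil: reached.
Ornven would need Qilarc (Rule 4), but Qilarc is never earned.
Ashorb: reached.
Wexhex: reached.
Qilarc would need Ornven, Wexhex, and Irdpel (Rule 3), but Ornven is never earned.
Pelwex: reached.
Reached: Lamqil, Ashorb, Wexhex, and Pelwex — 4 of the 6.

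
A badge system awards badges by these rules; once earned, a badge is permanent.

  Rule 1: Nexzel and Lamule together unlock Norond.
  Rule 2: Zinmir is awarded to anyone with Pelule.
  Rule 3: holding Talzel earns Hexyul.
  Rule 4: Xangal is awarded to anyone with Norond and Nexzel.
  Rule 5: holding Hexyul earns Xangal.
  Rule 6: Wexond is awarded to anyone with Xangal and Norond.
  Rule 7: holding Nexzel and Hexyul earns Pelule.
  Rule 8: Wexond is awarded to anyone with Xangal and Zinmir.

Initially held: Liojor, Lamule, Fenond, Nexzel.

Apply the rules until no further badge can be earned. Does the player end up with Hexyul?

Hexyul would need Talzel (Rule 3), but Talzel is never earned.

No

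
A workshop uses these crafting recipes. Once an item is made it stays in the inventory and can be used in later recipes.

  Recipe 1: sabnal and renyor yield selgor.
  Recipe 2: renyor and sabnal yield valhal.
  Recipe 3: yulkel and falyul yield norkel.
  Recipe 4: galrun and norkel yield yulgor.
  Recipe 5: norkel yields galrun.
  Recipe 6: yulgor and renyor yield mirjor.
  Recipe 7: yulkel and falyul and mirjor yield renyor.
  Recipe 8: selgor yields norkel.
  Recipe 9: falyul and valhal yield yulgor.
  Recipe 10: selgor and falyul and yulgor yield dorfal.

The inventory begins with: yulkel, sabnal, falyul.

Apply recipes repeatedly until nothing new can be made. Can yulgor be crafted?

Yes

yulkel and falyul → norkel (Recipe 3).
norkel → galrun (Recipe 5).
Using Recipe 4, galrun and norkel make yulgor.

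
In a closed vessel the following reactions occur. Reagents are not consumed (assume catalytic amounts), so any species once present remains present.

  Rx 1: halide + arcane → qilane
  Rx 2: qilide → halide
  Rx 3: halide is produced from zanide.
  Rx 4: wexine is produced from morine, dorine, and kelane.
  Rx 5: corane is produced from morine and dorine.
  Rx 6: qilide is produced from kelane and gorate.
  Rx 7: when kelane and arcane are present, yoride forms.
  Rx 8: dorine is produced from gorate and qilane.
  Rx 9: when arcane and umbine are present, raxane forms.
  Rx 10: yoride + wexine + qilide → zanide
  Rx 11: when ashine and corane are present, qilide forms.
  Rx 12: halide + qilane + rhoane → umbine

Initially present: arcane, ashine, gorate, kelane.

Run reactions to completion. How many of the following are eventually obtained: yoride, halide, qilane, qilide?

4

kelane and arcane present → yoride forms (Rx 7).
kelane and gorate present → qilide forms (Rx 6).
qilide present → halide forms (Rx 2).
halide and arcane present → qilane forms (Rx 1).
yoride: reached.
halide: reached.
qilane: reached.
qilide: reached.
All 4 are reached.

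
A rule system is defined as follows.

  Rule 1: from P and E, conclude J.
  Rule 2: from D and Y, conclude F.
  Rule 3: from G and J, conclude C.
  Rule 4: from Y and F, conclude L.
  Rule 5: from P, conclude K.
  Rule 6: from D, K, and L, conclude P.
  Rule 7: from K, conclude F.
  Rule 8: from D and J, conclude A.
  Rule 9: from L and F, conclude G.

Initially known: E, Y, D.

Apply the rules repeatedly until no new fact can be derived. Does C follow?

C would need G and J (Rule 3), but J is never established.

No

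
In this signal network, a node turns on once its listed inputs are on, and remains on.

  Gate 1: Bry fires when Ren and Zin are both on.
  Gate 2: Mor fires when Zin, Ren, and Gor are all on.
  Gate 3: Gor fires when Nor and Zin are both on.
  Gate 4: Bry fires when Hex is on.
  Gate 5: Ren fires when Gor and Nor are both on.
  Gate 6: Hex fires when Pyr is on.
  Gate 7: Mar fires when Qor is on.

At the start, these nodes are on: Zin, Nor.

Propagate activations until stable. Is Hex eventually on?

Hex would need Pyr (Gate 6), but Pyr never turns on.

No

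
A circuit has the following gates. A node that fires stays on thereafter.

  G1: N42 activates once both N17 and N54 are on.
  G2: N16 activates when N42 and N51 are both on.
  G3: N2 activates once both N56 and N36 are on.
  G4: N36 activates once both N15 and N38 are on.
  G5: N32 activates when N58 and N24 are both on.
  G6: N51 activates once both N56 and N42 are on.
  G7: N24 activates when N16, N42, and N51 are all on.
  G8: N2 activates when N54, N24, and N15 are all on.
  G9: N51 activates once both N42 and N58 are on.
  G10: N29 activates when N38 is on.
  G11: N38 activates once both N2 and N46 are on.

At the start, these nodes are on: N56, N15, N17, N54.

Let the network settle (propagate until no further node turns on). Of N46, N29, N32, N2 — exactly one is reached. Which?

N17 and N54 are on, so N42 activates (G1).
G6: N56 and N42 on → N51 on.
N42 and N51 are on, so N16 activates (G2).
G7: N16, N42, and N51 on → N24 on.
N54, N24, and N15 are on, so N2 activates (G8).
No rule produces N46, and it is not given. N29 would need N38 (G10), but N38 never turns on. N32 would need N58 and N24 (G5), but N58 never turns on.

N2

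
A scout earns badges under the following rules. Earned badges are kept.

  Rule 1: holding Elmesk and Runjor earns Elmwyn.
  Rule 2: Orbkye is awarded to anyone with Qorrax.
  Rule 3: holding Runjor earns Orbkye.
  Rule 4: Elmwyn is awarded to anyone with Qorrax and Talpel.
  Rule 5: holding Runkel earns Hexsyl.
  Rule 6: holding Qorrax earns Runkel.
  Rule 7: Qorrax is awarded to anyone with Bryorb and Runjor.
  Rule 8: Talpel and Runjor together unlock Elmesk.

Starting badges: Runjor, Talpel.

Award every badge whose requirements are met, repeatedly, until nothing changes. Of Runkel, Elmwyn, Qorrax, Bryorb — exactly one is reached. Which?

Elmwyn

With Talpel and Runjor, Elmesk is earned (Rule 8).
With Elmesk and Runjor, Elmwyn is earned (Rule 1).
Runkel would need Qorrax (Rule 6), but Qorrax is never earned. No rule produces Bryorb, and it is not given. Qorrax would need Bryorb and Runjor (Rule 7), but Bryorb is never earned.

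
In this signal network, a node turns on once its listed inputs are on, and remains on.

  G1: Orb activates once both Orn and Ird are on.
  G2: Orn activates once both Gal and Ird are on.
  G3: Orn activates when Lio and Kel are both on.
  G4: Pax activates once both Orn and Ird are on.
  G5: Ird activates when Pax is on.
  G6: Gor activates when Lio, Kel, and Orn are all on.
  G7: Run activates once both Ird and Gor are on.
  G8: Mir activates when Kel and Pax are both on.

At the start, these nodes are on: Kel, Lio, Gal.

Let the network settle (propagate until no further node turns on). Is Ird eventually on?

No

Ird would need Pax (G5), but Pax never turns on.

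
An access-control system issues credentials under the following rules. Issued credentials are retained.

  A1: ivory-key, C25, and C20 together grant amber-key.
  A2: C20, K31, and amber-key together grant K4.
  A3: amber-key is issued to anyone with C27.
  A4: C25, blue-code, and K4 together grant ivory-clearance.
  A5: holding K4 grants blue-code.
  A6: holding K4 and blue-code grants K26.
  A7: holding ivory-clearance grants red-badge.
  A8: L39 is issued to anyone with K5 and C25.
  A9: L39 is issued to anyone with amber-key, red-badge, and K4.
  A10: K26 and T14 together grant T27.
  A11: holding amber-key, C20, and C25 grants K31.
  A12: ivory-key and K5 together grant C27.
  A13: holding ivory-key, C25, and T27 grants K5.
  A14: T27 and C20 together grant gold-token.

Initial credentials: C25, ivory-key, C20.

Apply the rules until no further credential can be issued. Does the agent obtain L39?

Holding ivory-key, C25, and C20 grants amber-key (A1).
Holding amber-key, C20, and C25 grants K31 (A11).
Holding C20, K31, and amber-key grants K4 (A2).
Holding K4 grants blue-code (A5).
Holding C25, blue-code, and K4 grants ivory-clearance (A4).
Holding ivory-clearance grants red-badge (A7).
Holding amber-key, red-badge, and K4 grants L39 (A9).

Yes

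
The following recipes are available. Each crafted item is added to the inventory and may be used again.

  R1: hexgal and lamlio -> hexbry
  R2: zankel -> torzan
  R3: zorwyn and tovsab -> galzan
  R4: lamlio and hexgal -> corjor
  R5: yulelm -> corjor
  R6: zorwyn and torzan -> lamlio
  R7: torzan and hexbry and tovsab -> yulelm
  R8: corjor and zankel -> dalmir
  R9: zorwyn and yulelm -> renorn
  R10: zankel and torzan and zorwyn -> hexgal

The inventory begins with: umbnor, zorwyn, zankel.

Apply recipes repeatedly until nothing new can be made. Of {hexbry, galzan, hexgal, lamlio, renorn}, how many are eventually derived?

zankel -> torzan (R2).
zankel and torzan and zorwyn -> hexgal (R10).
zorwyn and torzan -> lamlio (R6).
Using R1, hexgal and lamlio make hexbry.
hexbry: reached.
galzan would need zorwyn and tovsab (R3), but tovsab is never obtained.
hexgal: reached.
lamlio: reached.
renorn would need zorwyn and yulelm (R9), but yulelm is never obtained.
Reached: hexbry, hexgal, and lamlio — 3 of the 5.

3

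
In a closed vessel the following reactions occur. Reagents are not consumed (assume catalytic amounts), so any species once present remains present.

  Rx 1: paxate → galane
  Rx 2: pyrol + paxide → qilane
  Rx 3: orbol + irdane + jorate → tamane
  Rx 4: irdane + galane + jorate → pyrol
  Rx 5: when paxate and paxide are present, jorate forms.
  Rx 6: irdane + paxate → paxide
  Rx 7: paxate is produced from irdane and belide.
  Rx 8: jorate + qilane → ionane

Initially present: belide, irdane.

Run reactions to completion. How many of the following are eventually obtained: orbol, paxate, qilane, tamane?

irdane and belide present → paxate forms (Rx 7).
irdane and paxate present → paxide forms (Rx 6).
paxate present → galane forms (Rx 1).
paxate and paxide present → jorate forms (Rx 5).
irdane, galane, and jorate present → pyrol forms (Rx 4).
pyrol and paxide present → qilane forms (Rx 2).
No rule produces orbol, and it is not given.
paxate: reached.
qilane: reached.
tamane would need orbol, irdane, and jorate (Rx 3), but orbol never forms.
Reached: paxate and qilane — 2 of the 4.

2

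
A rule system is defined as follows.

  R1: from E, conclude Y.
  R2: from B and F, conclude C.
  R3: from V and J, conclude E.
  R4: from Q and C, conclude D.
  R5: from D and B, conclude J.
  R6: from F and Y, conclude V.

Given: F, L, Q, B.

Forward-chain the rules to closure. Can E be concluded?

No

E would need V and J (R3), but V is never established.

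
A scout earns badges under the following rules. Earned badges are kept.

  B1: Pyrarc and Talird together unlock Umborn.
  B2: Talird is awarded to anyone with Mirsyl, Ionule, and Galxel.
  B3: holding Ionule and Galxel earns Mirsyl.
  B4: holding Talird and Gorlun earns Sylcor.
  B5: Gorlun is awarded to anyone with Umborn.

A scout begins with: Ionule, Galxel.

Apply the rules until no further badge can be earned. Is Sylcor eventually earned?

No

Sylcor would need Talird and Gorlun (B4), but Gorlun is never earned.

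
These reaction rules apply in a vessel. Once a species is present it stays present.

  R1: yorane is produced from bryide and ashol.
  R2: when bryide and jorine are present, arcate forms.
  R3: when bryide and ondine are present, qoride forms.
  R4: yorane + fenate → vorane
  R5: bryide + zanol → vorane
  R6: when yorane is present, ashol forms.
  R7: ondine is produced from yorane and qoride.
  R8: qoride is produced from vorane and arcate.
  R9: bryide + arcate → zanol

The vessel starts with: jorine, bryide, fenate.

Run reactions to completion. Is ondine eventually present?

No

ondine would need yorane and qoride (R7), but yorane never forms.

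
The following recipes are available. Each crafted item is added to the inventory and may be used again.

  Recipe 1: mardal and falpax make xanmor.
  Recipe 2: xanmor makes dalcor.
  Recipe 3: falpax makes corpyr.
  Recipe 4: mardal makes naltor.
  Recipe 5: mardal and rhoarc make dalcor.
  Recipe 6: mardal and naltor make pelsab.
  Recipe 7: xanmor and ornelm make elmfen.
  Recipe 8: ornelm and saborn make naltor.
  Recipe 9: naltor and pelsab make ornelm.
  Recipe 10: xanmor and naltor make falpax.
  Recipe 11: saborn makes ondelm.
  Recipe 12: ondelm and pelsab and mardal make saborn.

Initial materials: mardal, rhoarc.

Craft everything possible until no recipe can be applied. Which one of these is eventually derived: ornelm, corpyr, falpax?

ornelm

Using Recipe 4, mardal makes naltor.
Using Recipe 6, mardal and naltor make pelsab.
Using Recipe 9, naltor and pelsab make ornelm.
corpyr would need falpax (Recipe 3), but falpax is never obtained. falpax would need xanmor and naltor (Recipe 10), but xanmor is never obtained.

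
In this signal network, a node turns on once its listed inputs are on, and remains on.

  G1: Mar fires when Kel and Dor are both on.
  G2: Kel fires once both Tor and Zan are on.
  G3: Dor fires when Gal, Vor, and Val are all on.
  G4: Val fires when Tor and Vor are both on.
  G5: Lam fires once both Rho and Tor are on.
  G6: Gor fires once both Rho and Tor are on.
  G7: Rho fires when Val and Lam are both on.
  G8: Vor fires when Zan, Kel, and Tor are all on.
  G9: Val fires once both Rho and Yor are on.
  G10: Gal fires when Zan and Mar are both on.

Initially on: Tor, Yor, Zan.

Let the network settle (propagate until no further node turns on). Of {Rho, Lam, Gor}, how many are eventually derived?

0

Rho would need Val and Lam (G7), but Lam never turns on.
Lam would need Rho and Tor (G5), but Rho never turns on.
Gor would need Rho and Tor (G6), but Rho never turns on.
None of the 3 are reached.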